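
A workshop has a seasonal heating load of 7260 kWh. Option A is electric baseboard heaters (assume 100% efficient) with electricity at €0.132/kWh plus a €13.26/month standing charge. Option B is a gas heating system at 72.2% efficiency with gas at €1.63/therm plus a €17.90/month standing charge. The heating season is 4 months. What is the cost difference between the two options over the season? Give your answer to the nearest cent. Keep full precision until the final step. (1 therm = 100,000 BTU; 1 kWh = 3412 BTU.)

€380.52

Heat load = 7260 kWh × 3412 = 24,771,120 BTU
Gas: input = 24,771,120 / 0.722 = 34,309,030 BTU = 343.1 therm → 343.1 × €1.63 = €559.24; + 4 × €17.90 standing = €630.84
Electric: 24,771,120 BTU / 3412 = 7,260 kWh → × €0.132 = €958.32; + 4 × €13.26 standing = €1,011.36
Difference = |€630.84 − €1,011.36| = €380.52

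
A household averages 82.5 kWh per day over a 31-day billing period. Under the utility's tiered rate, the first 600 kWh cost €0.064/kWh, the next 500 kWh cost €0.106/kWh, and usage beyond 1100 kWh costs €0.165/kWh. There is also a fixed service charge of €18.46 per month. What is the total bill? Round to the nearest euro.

Usage = 82.5 kWh/day × 31 days = 2557.5 kWh
First 600 kWh × €0.064 = €38.40
Next 500 kWh × €0.106 = €53.00
Remaining 1457.5 kWh × €0.165 = €240.49
Energy charge = €331.89; + service €18.46 = €350.35 ≈ €350

€350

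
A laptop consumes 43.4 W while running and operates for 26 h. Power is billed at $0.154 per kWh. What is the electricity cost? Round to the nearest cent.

Energy = 43.4 W × 26 h = 1,128 Wh = 1.128 kWh
Cost = 1.128 kWh × $0.154/kWh = $0.17

$0.17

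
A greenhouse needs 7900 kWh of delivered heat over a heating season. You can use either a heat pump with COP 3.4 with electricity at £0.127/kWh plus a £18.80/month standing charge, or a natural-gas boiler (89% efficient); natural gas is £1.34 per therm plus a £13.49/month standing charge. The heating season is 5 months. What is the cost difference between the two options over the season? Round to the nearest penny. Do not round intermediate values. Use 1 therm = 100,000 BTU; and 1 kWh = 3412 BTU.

£84.20

Heat load = 7900 kWh × 3412 = 26,954,800 BTU
Gas: input = 26,954,800 / 0.89 = 30,286,292 BTU = 302.9 therm → 302.9 × £1.34 = £405.84; + 5 × £13.49 standing = £473.29
Heat pump: 26,954,800 BTU / 3412 = 7,900 kWh heat; / 3.4 = 2,324 kWh in → × £0.127 = £295.09; + 5 × £18.80 standing = £389.09
Difference = |£473.29 − £389.09| = £84.20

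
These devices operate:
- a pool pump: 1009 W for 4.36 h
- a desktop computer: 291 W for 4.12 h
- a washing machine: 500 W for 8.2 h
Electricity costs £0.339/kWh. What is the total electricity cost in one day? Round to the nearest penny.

£3.29

pool pump: 1009 W × 4.36 h = 4,399 Wh = 4.399 kWh
desktop computer: 291 W × 4.12 h = 1,199 Wh = 1.199 kWh
washing machine: 500 W × 8.2 h = 4,100 Wh = 4.1 kWh
Total energy = 4.399 + 1.199 + 4.1 = 9.698 kWh
Cost = 9.698 kWh × £0.339 = £3.29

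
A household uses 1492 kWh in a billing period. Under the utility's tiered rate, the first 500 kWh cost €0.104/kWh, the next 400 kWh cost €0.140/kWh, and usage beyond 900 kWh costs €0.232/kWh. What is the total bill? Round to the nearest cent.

First 500 kWh × €0.104 = €52.00
Next 400 kWh × €0.140 = €56.00
Remaining 592 kWh × €0.232 = €137.34
Total = €245.34

€245.34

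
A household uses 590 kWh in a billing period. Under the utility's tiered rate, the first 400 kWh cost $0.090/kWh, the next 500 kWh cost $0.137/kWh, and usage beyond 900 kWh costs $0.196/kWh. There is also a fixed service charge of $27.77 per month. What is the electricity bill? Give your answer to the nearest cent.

First 400 kWh × $0.090 = $36.00
Next 190 kWh × $0.137 = $26.03
Remaining tier: 0 kWh (not reached)
Energy charge = $62.03; + service $27.77 = $89.80

$89.80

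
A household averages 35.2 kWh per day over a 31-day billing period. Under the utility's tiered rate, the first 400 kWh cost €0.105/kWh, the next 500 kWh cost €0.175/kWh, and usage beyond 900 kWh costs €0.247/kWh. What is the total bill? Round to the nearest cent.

Usage = 35.2 kWh/day × 31 days = 1091.2 kWh
First 400 kWh × €0.105 = €42.00
Next 500 kWh × €0.175 = €87.50
Remaining 191.2 kWh × €0.247 = €47.23
Total = €176.73

€176.73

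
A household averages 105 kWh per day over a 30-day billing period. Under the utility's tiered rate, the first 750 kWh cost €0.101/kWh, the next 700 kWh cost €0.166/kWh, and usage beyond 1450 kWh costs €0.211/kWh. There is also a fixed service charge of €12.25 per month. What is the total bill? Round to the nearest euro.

Usage = 105 kWh/day × 30 days = 3150 kWh
First 750 kWh × €0.101 = €75.75
Next 700 kWh × €0.166 = €116.20
Remaining 1700 kWh × €0.211 = €358.70
Energy charge = €550.65; + service €12.25 = €562.90 ≈ €563

€563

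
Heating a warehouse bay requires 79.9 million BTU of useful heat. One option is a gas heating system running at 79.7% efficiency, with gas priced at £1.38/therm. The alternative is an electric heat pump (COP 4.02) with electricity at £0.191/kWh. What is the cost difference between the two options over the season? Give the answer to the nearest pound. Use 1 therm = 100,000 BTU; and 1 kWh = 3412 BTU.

£271

Heat load = 79.9 × 10⁶ BTU = 79,900,000 BTU
Gas: input = 79,900,000 / 0.797 = 100,250,941 BTU = 1,003 therm → 1,003 × £1.38 = £1,383.46
Heat pump: 79,900,000 BTU / 3412 = 23,420 kWh heat; / 4.02 = 5,825 kWh in → × £0.191 = £1,112.62
Difference = |£1,383.46 − £1,112.62| = £270.85 ≈ £271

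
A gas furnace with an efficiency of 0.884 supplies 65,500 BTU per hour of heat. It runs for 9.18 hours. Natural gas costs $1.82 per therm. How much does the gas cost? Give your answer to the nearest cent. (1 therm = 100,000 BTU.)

$12.38

Heat delivered = 65,500 BTU/h × 9.18 h = 601,290 BTU
Gas input = 601,290 / 0.884 = 680,192 BTU
= 680,192 / 100,000 = 6.802 therm
Cost = 6.802 × $1.82/therm = $12.38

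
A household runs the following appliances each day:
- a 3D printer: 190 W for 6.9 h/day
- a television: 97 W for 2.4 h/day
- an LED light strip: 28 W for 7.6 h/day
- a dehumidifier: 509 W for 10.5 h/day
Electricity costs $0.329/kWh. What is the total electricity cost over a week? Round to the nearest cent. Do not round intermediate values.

$16.35

3D printer: 190 W × 6.9 h × 7 d = 9,177 Wh = 9.177 kWh
television: 97 W × 2.4 h × 7 d = 1,630 Wh = 1.63 kWh
LED light strip: 28 W × 7.6 h × 7 d = 1,490 Wh = 1.49 kWh
dehumidifier: 509 W × 10.5 h × 7 d = 37,412 Wh = 37.41 kWh
Total energy = 9.177 + 1.63 + 1.49 + 37.41 = 49.71 kWh
Cost = 49.71 kWh × $0.329 = $16.35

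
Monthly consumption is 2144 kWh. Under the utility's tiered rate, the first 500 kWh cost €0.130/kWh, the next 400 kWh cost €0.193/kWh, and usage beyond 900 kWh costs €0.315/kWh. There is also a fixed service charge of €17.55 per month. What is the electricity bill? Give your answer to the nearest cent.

€551.61

First 500 kWh × €0.130 = €65.00
Next 400 kWh × €0.193 = €77.20
Remaining 1244 kWh × €0.315 = €391.86
Energy charge = €534.06; + service €17.55 = €551.61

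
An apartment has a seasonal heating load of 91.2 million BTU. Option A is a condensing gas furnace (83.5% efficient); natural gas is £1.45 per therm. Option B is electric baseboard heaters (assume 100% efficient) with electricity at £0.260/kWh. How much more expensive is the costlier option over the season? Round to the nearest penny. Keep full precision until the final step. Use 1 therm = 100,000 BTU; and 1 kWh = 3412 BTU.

£5365.88

Heat load = 91.2 × 10⁶ BTU = 91,200,000 BTU
Gas: input = 91,200,000 / 0.835 = 109,221,557 BTU = 1,092 therm → 1,092 × £1.45 = £1,583.71
Electric: 91,200,000 BTU / 3412 = 26,730 kWh → × £0.260 = £6,949.59
Difference = |£1,583.71 − £6,949.59| = £5,365.88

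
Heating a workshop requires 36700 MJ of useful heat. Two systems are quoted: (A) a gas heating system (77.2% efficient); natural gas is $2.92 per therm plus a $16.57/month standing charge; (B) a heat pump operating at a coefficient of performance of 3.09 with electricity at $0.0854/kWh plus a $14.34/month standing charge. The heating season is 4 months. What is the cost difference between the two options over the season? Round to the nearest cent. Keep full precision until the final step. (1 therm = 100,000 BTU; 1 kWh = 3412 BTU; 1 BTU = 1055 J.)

$1042.91

Heat load = 36700 MJ = 36,700,000,000 J / 1055 = 34,786,730 BTU
Gas: input = 34,786,730 / 0.772 = 45,060,531 BTU = 450.6 therm → 450.6 × $2.92 = $1,315.77; + 4 × $16.57 standing = $1,382.05
Heat pump: 34,786,730 BTU / 3412 = 10,200 kWh heat; / 3.09 = 3,299 kWh in → × $0.0854 = $281.78; + 4 × $14.34 standing = $339.14
Difference = |$1,382.05 − $339.14| = $1,042.91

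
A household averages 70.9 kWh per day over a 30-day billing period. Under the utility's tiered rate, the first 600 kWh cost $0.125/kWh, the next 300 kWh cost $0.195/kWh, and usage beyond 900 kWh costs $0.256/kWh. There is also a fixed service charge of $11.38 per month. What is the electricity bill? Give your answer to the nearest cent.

$458.99

Usage = 70.9 kWh/day × 30 days = 2127 kWh
First 600 kWh × $0.125 = $75.00
Next 300 kWh × $0.195 = $58.50
Remaining 1227 kWh × $0.256 = $314.11
Energy charge = $447.61; + service $11.38 = $458.99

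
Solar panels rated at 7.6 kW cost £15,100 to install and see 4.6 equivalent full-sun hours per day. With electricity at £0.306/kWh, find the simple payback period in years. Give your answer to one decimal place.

3.9 years

Daily generation = 7.6 kW × 4.6 h = 34.96 kWh
Annual generation = 34.96 × 365 = 12760 kWh
Annual savings = 12760 × £0.306 = £3,904.68
Payback = £15,100 / £3,904.68 = 3.87 years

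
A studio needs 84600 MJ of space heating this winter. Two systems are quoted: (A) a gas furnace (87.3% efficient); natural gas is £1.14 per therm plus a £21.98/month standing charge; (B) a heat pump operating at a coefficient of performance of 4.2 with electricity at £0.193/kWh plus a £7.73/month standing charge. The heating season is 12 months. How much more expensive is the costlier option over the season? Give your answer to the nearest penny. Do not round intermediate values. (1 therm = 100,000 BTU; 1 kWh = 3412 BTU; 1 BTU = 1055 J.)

£138.17

Heat load = 84600 MJ = 84,600,000,000 J / 1055 = 80,189,573 BTU
Gas: input = 80,189,573 / 0.873 = 91,855,182 BTU = 918.6 therm → 918.6 × £1.14 = £1,047.15; + 12 × £21.98 standing = £1,310.91
Heat pump: 80,189,573 BTU / 3412 = 23,500 kWh heat; / 4.2 = 5,596 kWh in → × £0.193 = £1,079.98; + 12 × £7.73 standing = £1,172.74
Difference = |£1,310.91 − £1,172.74| = £138.17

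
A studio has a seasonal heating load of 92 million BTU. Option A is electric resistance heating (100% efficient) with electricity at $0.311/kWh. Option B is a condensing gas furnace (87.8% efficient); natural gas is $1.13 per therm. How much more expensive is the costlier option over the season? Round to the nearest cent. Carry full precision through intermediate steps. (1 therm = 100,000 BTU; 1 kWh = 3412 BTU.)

$7201.64

Heat load = 92 × 10⁶ BTU = 92,000,000 BTU
Gas: input = 92,000,000 / 0.878 = 104,783,599 BTU = 1,048 therm → 1,048 × $1.13 = $1,184.05
Electric: 92,000,000 BTU / 3412 = 26,960 kWh → × $0.311 = $8,385.70
Difference = |$1,184.05 − $8,385.70| = $7,201.64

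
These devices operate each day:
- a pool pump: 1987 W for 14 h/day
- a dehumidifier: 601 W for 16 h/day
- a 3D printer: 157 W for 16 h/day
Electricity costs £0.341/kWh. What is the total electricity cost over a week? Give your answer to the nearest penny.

pool pump: 1987 W × 14 h × 7 d = 194,726 Wh = 194.7 kWh
dehumidifier: 601 W × 16 h × 7 d = 67,312 Wh = 67.31 kWh
3D printer: 157 W × 16 h × 7 d = 17,584 Wh = 17.58 kWh
Total energy = 194.7 + 67.31 + 17.58 = 279.6 kWh
Cost = 279.6 kWh × £0.341 = £95.35

£95.35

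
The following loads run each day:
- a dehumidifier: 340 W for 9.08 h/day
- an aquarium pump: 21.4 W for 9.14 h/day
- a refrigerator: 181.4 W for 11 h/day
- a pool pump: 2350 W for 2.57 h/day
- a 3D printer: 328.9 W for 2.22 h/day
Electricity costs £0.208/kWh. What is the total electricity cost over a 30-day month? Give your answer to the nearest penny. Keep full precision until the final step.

£75.18

dehumidifier: 340 W × 9.08 h × 30 d = 92,616 Wh = 92.62 kWh
aquarium pump: 21.4 W × 9.14 h × 30 d = 5,868 Wh = 5.868 kWh
refrigerator: 181.4 W × 11 h × 30 d = 59,862 Wh = 59.86 kWh
pool pump: 2350 W × 2.57 h × 30 d = 181,185 Wh = 181.2 kWh
3D printer: 328.9 W × 2.22 h × 30 d = 21,905 Wh = 21.9 kWh
Total energy = 92.62 + 5.868 + 59.86 + 181.2 + 21.9 = 361.4 kWh
Cost = 361.4 kWh × £0.208 = £75.18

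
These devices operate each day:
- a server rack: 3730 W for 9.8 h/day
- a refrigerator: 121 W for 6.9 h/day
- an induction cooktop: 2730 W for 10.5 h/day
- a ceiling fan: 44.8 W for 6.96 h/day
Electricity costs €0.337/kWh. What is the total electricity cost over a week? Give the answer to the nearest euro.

€157

server rack: 3730 W × 9.8 h × 7 d = 255,878 Wh = 255.9 kWh
refrigerator: 121 W × 6.9 h × 7 d = 5,844 Wh = 5.844 kWh
induction cooktop: 2730 W × 10.5 h × 7 d = 200,655 Wh = 200.7 kWh
ceiling fan: 44.8 W × 6.96 h × 7 d = 2,183 Wh = 2.183 kWh
Total energy = 255.9 + 5.844 + 200.7 + 2.183 = 464.6 kWh
Cost = 464.6 kWh × €0.337 = €156.56 ≈ €157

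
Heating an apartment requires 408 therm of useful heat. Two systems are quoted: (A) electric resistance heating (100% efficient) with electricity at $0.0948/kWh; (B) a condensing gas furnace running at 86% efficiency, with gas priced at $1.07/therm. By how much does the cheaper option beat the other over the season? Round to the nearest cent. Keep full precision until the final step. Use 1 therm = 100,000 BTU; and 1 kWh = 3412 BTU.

$625.97

Heat load = 408 therm × 100,000 = 40,800,000 BTU
Gas: input = 40,800,000 / 0.86 = 47,441,860 BTU = 474.4 therm → 474.4 × $1.07 = $507.63
Electric: 40,800,000 BTU / 3412 = 11,960 kWh → × $0.0948 = $1,133.60
Difference = |$507.63 − $1,133.60| = $625.97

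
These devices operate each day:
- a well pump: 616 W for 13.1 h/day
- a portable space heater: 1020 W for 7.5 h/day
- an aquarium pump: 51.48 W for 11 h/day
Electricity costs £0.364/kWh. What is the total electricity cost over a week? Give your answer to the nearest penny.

£41.50

well pump: 616 W × 13.1 h × 7 d = 56,487 Wh = 56.49 kWh
portable space heater: 1020 W × 7.5 h × 7 d = 53,550 Wh = 53.55 kWh
aquarium pump: 51.48 W × 11 h × 7 d = 3,964 Wh = 3.964 kWh
Total energy = 56.49 + 53.55 + 3.964 = 114 kWh
Cost = 114 kWh × £0.364 = £41.50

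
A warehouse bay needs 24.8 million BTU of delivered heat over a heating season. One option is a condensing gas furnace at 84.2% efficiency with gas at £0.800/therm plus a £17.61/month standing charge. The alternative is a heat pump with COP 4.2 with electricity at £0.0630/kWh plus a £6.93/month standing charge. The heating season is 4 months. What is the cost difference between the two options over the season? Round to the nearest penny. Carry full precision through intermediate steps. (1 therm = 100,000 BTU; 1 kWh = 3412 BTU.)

Heat load = 24.8 × 10⁶ BTU = 24,800,000 BTU
Gas: input = 24,800,000 / 0.842 = 29,453,682 BTU = 294.5 therm → 294.5 × £0.800 = £235.63; + 4 × £17.61 standing = £306.07
Heat pump: 24,800,000 BTU / 3412 = 7,268 kWh heat; / 4.2 = 1,731 kWh in → × £0.0630 = £109.03; + 4 × £6.93 standing = £136.75
Difference = |£306.07 − £136.75| = £169.32

£169.32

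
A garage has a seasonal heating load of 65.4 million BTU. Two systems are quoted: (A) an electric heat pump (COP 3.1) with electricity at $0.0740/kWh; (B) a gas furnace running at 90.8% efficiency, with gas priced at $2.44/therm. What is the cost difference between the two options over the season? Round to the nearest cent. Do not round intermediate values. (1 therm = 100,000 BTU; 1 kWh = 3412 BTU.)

$1299.89

Heat load = 65.4 × 10⁶ BTU = 65,400,000 BTU
Gas: input = 65,400,000 / 0.908 = 72,026,432 BTU = 720.3 therm → 720.3 × $2.44 = $1,757.44
Heat pump: 65,400,000 BTU / 3412 = 19,170 kWh heat; / 3.1 = 6,183 kWh in → × $0.0740 = $457.55
Difference = |$1,757.44 − $457.55| = $1,299.89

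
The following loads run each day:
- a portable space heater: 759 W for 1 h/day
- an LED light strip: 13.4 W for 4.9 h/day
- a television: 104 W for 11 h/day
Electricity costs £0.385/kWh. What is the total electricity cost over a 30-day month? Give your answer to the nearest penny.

portable space heater: 759 W × 1 h × 30 d = 22,770 Wh = 22.77 kWh
LED light strip: 13.4 W × 4.9 h × 30 d = 1,970 Wh = 1.97 kWh
television: 104 W × 11 h × 30 d = 34,320 Wh = 34.32 kWh
Total energy = 22.77 + 1.97 + 34.32 = 59.06 kWh
Cost = 59.06 kWh × £0.385 = £22.74

£22.74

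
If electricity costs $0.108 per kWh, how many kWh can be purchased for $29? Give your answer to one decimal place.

268.5 kWh

$29 / $0.108 per kWh = 268.5 kWh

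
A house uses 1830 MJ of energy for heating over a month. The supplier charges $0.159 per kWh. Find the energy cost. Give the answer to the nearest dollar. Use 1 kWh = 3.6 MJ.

1830 MJ × (0.27778 kWh/MJ) = 508.3 kWh
Cost = 508.3 kWh × $0.159/kWh = $80.83 ≈ $81

$81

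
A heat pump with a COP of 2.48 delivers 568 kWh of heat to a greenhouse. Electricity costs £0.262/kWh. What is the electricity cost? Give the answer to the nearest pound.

Electrical input = 568 kWh / 2.48 = 229 kWh
Cost = 229 × £0.262/kWh = £60.01 ≈ £60

£60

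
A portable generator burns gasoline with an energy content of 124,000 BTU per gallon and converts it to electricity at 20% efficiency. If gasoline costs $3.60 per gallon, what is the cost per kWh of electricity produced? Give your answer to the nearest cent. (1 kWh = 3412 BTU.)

Electrical output per gallon = 124,000 BTU × 0.20 / 3412 BTU/kWh = 7.268 kWh
Cost per kWh = $3.60 / 7.268 kWh = $0.495

$0.50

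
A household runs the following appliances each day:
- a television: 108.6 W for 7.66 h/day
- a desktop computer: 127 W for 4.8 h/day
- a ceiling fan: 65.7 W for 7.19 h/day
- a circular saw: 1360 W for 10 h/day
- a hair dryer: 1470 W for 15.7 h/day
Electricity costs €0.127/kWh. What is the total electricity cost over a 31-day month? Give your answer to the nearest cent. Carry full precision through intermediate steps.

television: 108.6 W × 7.66 h × 31 d = 25,788 Wh = 25.79 kWh
desktop computer: 127 W × 4.8 h × 31 d = 18,898 Wh = 18.9 kWh
ceiling fan: 65.7 W × 7.19 h × 31 d = 14,644 Wh = 14.64 kWh
circular saw: 1360 W × 10 h × 31 d = 421,600 Wh = 421.6 kWh
hair dryer: 1470 W × 15.7 h × 31 d = 715,449 Wh = 715.4 kWh
Total energy = 25.79 + 18.9 + 14.64 + 421.6 + 715.4 = 1,196 kWh
Cost = 1,196 kWh × €0.127 = €151.94

€151.94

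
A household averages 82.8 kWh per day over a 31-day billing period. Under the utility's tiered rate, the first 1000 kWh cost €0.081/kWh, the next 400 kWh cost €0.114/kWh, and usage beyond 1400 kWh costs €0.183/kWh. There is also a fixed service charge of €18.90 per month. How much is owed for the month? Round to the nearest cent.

Usage = 82.8 kWh/day × 31 days = 2566.8 kWh
First 1000 kWh × €0.081 = €81.00
Next 400 kWh × €0.114 = €45.60
Remaining 1166.8 kWh × €0.183 = €213.52
Energy charge = €340.12; + service €18.90 = €359.02

€359.02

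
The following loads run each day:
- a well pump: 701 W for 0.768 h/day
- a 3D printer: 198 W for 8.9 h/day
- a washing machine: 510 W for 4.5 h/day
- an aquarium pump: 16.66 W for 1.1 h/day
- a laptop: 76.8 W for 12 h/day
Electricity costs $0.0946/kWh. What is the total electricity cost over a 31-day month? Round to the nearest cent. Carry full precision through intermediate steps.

well pump: 701 W × 0.768 h × 31 d = 16,689 Wh = 16.69 kWh
3D printer: 198 W × 8.9 h × 31 d = 54,628 Wh = 54.63 kWh
washing machine: 510 W × 4.5 h × 31 d = 71,145 Wh = 71.14 kWh
aquarium pump: 16.66 W × 1.1 h × 31 d = 568 Wh = 0.5681 kWh
laptop: 76.8 W × 12 h × 31 d = 28,570 Wh = 28.57 kWh
Total energy = 16.69 + 54.63 + 71.14 + 0.5681 + 28.57 = 171.6 kWh
Cost = 171.6 kWh × $0.0946 = $16.23

$16.23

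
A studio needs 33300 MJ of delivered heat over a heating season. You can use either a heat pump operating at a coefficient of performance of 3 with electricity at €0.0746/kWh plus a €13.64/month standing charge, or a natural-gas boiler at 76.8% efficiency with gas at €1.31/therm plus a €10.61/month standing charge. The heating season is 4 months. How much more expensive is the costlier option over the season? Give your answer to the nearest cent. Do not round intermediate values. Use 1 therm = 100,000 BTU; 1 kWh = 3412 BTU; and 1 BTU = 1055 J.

Heat load = 33300 MJ = 33,300,000,000 J / 1055 = 31,563,981 BTU
Gas: input = 31,563,981 / 0.768 = 41,098,934 BTU = 411 therm → 411 × €1.31 = €538.40; + 4 × €10.61 standing = €580.84
Heat pump: 31,563,981 BTU / 3412 = 9,251 kWh heat; / 3 = 3,084 kWh in → × €0.0746 = €230.04; + 4 × €13.64 standing = €284.60
Difference = |€580.84 − €284.60| = €296.24

€296.24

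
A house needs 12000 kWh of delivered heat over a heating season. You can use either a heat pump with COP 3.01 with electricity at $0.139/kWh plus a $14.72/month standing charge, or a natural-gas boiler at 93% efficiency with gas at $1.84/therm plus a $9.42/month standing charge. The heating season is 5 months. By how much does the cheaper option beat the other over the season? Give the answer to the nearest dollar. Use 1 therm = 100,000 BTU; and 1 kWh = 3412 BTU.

$229

Heat load = 12000 kWh × 3412 = 40,944,000 BTU
Gas: input = 40,944,000 / 0.930 = 44,025,806 BTU = 440.3 therm → 440.3 × $1.84 = $810.07; + 5 × $9.42 standing = $857.17
Heat pump: 40,944,000 BTU / 3412 = 12,000 kWh heat; / 3.01 = 3,987 kWh in → × $0.139 = $554.15; + 5 × $14.72 standing = $627.75
Difference = |$857.17 − $627.75| = $229.42 ≈ $229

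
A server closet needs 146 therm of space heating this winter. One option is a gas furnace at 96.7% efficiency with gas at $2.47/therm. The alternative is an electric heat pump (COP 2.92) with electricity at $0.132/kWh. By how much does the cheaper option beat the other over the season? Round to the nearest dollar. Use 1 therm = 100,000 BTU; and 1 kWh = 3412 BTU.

$179

Heat load = 146 therm × 100,000 = 14,600,000 BTU
Gas: input = 14,600,000 / 0.967 = 15,098,242 BTU = 151 therm → 151 × $2.47 = $372.93
Heat pump: 14,600,000 BTU / 3412 = 4,279 kWh heat; / 2.92 = 1,465 kWh in → × $0.132 = $193.43
Difference = |$372.93 − $193.43| = $179.49 ≈ $179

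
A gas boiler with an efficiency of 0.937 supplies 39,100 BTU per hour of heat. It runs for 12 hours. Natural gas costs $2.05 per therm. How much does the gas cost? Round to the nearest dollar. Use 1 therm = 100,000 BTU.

$10

Heat delivered = 39,100 BTU/h × 12 h = 469,200 BTU
Gas input = 469,200 / 0.937 = 500,747 BTU
= 500,747 / 100,000 = 5.007 therm
Cost = 5.007 × $2.05/therm = $10.27 ≈ $10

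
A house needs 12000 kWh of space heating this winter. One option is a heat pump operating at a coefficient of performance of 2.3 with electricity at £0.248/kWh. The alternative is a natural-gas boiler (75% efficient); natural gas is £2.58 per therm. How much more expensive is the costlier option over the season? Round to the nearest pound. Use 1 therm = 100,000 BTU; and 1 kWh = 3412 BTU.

£115

Heat load = 12000 kWh × 3412 = 40,944,000 BTU
Gas: input = 40,944,000 / 0.750 = 54,592,000 BTU = 545.9 therm → 545.9 × £2.58 = £1,408.47
Heat pump: 40,944,000 BTU / 3412 = 12,000 kWh heat; / 2.3 = 5,217 kWh in → × £0.248 = £1,293.91
Difference = |£1,408.47 − £1,293.91| = £114.56 ≈ £115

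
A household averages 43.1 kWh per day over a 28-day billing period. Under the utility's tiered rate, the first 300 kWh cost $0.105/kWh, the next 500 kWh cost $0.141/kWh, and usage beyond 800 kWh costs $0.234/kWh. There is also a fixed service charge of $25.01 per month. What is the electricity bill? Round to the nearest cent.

Usage = 43.1 kWh/day × 28 days = 1206.8 kWh
First 300 kWh × $0.105 = $31.50
Next 500 kWh × $0.141 = $70.50
Remaining 406.8 kWh × $0.234 = $95.19
Energy charge = $197.19; + service $25.01 = $222.20

$222.20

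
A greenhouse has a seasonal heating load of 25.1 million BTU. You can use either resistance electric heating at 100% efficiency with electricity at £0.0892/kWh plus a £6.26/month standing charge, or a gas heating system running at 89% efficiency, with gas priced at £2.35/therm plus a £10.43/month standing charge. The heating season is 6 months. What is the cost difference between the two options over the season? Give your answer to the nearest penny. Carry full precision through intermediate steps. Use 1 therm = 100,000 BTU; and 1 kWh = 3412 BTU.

£31.58

Heat load = 25.1 × 10⁶ BTU = 25,100,000 BTU
Gas: input = 25,100,000 / 0.89 = 28,202,247 BTU = 282 therm → 282 × £2.35 = £662.75; + 6 × £10.43 standing = £725.33
Electric: 25,100,000 BTU / 3412 = 7,356 kWh → × £0.0892 = £656.19; + 6 × £6.26 standing = £693.75
Difference = |£725.33 − £693.75| = £31.58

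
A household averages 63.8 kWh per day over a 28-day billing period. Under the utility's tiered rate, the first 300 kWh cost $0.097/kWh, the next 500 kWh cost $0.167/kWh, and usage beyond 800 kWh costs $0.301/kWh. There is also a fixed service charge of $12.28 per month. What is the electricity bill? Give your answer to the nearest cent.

$421.79

Usage = 63.8 kWh/day × 28 days = 1786.4 kWh
First 300 kWh × $0.097 = $29.10
Next 500 kWh × $0.167 = $83.50
Remaining 986.4 kWh × $0.301 = $296.91
Energy charge = $409.51; + service $12.28 = $421.79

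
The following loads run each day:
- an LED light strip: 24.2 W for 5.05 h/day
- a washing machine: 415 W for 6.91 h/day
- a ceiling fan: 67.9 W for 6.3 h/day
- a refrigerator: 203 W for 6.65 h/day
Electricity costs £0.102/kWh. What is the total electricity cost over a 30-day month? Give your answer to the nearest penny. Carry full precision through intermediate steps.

LED light strip: 24.2 W × 5.05 h × 30 d = 3,666 Wh = 3.666 kWh
washing machine: 415 W × 6.91 h × 30 d = 86,030 Wh = 86.03 kWh
ceiling fan: 67.9 W × 6.3 h × 30 d = 12,833 Wh = 12.83 kWh
refrigerator: 203 W × 6.65 h × 30 d = 40,498 Wh = 40.5 kWh
Total energy = 3.666 + 86.03 + 12.83 + 40.5 = 143 kWh
Cost = 143 kWh × £0.102 = £14.59

£14.59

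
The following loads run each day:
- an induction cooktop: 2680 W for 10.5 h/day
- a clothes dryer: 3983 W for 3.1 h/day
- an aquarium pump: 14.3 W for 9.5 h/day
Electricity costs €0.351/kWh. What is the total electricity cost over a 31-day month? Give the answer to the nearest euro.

€442

induction cooktop: 2680 W × 10.5 h × 31 d = 872,340 Wh = 872.3 kWh
clothes dryer: 3983 W × 3.1 h × 31 d = 382,766 Wh = 382.8 kWh
aquarium pump: 14.3 W × 9.5 h × 31 d = 4,211 Wh = 4.211 kWh
Total energy = 872.3 + 382.8 + 4.211 = 1,259 kWh
Cost = 1,259 kWh × €0.351 = €442.02 ≈ €442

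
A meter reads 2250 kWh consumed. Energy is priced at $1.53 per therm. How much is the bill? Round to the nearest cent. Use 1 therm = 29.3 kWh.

$117.49

2250 kWh × (0.03413 therm/kWh) = 76.79 therm
Cost = 76.79 therm × $1.53/therm = $117.49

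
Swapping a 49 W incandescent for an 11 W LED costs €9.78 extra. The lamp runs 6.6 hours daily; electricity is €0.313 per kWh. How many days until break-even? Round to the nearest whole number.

125 days

Power saved = 49 − 11 = 38 W
Daily energy saved = 38 W × 6.6 h = 250.8 Wh = 0.2508 kWh
Daily savings = 0.2508 × €0.313 = €0.0785
Payback = €9.78 / €0.0785 per day = 124.6 days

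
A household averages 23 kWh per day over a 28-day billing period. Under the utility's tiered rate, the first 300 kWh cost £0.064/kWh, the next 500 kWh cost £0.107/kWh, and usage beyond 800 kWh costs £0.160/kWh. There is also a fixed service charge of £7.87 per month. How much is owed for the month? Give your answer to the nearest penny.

Usage = 23 kWh/day × 28 days = 644 kWh
First 300 kWh × £0.064 = £19.20
Next 344 kWh × £0.107 = £36.81
Remaining tier: 0 kWh (not reached)
Energy charge = £56.01; + service £7.87 = £63.88

£63.88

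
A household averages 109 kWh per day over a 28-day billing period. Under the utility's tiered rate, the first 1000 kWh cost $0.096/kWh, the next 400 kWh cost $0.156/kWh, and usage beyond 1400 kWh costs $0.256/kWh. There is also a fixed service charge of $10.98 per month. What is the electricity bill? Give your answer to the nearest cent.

$592.29

Usage = 109 kWh/day × 28 days = 3052 kWh
First 1000 kWh × $0.096 = $96.00
Next 400 kWh × $0.156 = $62.40
Remaining 1652 kWh × $0.256 = $422.91
Energy charge = $581.31; + service $10.98 = $592.29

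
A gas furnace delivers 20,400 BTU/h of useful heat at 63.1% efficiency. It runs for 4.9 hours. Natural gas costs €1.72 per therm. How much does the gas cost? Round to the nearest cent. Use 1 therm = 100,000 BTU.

€2.72

Heat delivered = 20,400 BTU/h × 4.9 h = 99,960 BTU
Gas input = 99,960 / 0.631 = 158,415 BTU
= 158,415 / 100,000 = 1.584 therm
Cost = 1.584 × €1.72/therm = €2.72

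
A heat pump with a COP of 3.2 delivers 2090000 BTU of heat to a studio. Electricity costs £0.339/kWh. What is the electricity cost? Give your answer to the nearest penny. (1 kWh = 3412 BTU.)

£64.89

Heat delivered = 2,090,000 BTU / 3412 = 612.5 kWh
Electrical input = 612.5 kWh / 3.2 = 191.4 kWh
Cost = 191.4 × £0.339/kWh = £64.89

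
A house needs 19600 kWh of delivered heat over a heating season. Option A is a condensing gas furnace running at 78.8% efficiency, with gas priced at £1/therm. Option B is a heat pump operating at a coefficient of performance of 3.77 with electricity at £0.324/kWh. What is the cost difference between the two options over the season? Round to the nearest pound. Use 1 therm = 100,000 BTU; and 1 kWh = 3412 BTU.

Heat load = 19600 kWh × 3412 = 66,875,200 BTU
Gas: input = 66,875,200 / 0.788 = 84,867,005 BTU = 848.7 therm → 848.7 × £1 = £848.67
Heat pump: 66,875,200 BTU / 3412 = 19,600 kWh heat; / 3.77 = 5,199 kWh in → × £0.324 = £1,684.46
Difference = |£848.67 − £1,684.46| = £835.79 ≈ £836

£836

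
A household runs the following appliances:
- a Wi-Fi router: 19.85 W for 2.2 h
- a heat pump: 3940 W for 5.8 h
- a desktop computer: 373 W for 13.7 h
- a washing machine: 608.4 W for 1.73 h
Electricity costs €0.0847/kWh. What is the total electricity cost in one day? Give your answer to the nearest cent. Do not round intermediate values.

€2.46

Wi-Fi router: 19.85 W × 2.2 h = 44 Wh = 0.04367 kWh
heat pump: 3940 W × 5.8 h = 22,852 Wh = 22.85 kWh
desktop computer: 373 W × 13.7 h = 5,110 Wh = 5.11 kWh
washing machine: 608.4 W × 1.73 h = 1,053 Wh = 1.053 kWh
Total energy = 0.04367 + 22.85 + 5.11 + 1.053 = 29.06 kWh
Cost = 29.06 kWh × €0.0847 = €2.46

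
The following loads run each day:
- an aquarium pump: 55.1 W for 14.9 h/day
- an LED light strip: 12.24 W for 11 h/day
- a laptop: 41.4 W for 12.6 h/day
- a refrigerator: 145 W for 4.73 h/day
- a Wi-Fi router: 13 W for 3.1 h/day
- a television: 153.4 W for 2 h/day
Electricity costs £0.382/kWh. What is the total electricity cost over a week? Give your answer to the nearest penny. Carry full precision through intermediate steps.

aquarium pump: 55.1 W × 14.9 h × 7 d = 5,747 Wh = 5.747 kWh
LED light strip: 12.24 W × 11 h × 7 d = 942 Wh = 0.9425 kWh
laptop: 41.4 W × 12.6 h × 7 d = 3,651 Wh = 3.651 kWh
refrigerator: 145 W × 4.73 h × 7 d = 4,801 Wh = 4.801 kWh
Wi-Fi router: 13 W × 3.1 h × 7 d = 282 Wh = 0.2821 kWh
television: 153.4 W × 2 h × 7 d = 2,148 Wh = 2.148 kWh
Total energy = 5.747 + 0.9425 + 3.651 + 4.801 + 0.2821 + 2.148 = 17.57 kWh
Cost = 17.57 kWh × £0.382 = £6.71

£6.71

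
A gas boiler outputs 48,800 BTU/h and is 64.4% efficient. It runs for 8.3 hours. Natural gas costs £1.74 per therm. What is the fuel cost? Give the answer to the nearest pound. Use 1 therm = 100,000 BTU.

£11

Heat delivered = 48,800 BTU/h × 8.3 h = 405,040 BTU
Gas input = 405,040 / 0.644 = 628,944 BTU
= 628,944 / 100,000 = 6.289 therm
Cost = 6.289 × £1.74/therm = £10.94 ≈ £11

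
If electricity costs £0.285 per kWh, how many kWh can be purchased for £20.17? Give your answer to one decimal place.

70.8 kWh

£20.17 / £0.285 per kWh = 70.77 kWh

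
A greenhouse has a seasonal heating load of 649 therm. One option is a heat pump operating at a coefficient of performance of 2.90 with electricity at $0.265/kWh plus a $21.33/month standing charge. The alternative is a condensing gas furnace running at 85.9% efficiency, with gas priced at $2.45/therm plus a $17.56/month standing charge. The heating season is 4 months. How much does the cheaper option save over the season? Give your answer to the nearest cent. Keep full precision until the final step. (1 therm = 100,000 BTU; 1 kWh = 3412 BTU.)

$97.83

Heat load = 649 therm × 100,000 = 64,900,000 BTU
Gas: input = 64,900,000 / 0.859 = 75,552,969 BTU = 755.5 therm → 755.5 × $2.45 = $1,851.05; + 4 × $17.56 standing = $1,921.29
Heat pump: 64,900,000 BTU / 3412 = 19,020 kWh heat; / 2.90 = 6,559 kWh in → × $0.265 = $1,738.14; + 4 × $21.33 standing = $1,823.46
Difference = |$1,921.29 − $1,823.46| = $97.83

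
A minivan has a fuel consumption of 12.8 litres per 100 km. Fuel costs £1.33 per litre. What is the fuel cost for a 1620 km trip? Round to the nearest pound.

Fuel = 12.8 L/100 km × 1620 km / 100 = 207.4 L
Cost = 207.4 L × £1.33/L = £275.79 ≈ £276

£276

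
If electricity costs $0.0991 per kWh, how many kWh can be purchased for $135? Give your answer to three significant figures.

$135 / $0.0991 per kWh = 1,362 kWh

1360 kWh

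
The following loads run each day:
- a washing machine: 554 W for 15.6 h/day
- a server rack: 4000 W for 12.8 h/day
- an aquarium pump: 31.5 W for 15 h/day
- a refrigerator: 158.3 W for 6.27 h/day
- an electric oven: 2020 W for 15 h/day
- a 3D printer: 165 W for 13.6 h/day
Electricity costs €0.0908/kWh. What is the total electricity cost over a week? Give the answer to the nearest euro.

€60

washing machine: 554 W × 15.6 h × 7 d = 60,497 Wh = 60.5 kWh
server rack: 4000 W × 12.8 h × 7 d = 358,400 Wh = 358.4 kWh
aquarium pump: 31.5 W × 15 h × 7 d = 3,308 Wh = 3.308 kWh
refrigerator: 158.3 W × 6.27 h × 7 d = 6,948 Wh = 6.948 kWh
electric oven: 2020 W × 15 h × 7 d = 212,100 Wh = 212.1 kWh
3D printer: 165 W × 13.6 h × 7 d = 15,708 Wh = 15.71 kWh
Total energy = 60.5 + 358.4 + 3.308 + 6.948 + 212.1 + 15.71 = 657 kWh
Cost = 657 kWh × €0.0908 = €59.65 ≈ €60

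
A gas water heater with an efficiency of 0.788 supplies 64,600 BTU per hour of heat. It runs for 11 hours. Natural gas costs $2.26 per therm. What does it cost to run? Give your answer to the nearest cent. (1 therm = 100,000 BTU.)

$20.38

Heat delivered = 64,600 BTU/h × 11 h = 710,600 BTU
Gas input = 710,600 / 0.788 = 901,777 BTU
= 901,777 / 100,000 = 9.018 therm
Cost = 9.018 × $2.26/therm = $20.38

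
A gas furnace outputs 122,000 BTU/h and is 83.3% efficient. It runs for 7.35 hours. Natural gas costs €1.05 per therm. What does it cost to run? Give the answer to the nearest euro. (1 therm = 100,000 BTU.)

€11

Heat delivered = 122,000 BTU/h × 7.35 h = 896,700 BTU
Gas input = 896,700 / 0.833 = 1,076,471 BTU
= 1,076,471 / 100,000 = 10.76 therm
Cost = 10.76 × €1.05/therm = €11.30 ≈ €11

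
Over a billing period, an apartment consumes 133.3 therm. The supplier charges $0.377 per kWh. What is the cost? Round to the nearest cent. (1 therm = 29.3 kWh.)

$1472.45

133.3 therm × (29.3 kWh/therm) = 3,906 kWh
Cost = 3,906 kWh × $0.377/kWh = $1,472.45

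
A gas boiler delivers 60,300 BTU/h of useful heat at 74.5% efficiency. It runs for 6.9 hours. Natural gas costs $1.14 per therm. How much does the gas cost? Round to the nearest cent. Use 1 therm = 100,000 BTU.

Heat delivered = 60,300 BTU/h × 6.9 h = 416,070 BTU
Gas input = 416,070 / 0.745 = 558,483 BTU
= 558,483 / 100,000 = 5.585 therm
Cost = 5.585 × $1.14/therm = $6.37

$6.37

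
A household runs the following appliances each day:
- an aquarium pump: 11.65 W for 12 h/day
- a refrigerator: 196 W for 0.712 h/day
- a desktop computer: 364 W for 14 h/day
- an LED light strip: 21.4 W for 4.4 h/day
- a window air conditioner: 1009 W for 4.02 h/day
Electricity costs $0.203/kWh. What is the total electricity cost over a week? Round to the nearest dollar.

aquarium pump: 11.65 W × 12 h × 7 d = 979 Wh = 0.9786 kWh
refrigerator: 196 W × 0.712 h × 7 d = 977 Wh = 0.9769 kWh
desktop computer: 364 W × 14 h × 7 d = 35,672 Wh = 35.67 kWh
LED light strip: 21.4 W × 4.4 h × 7 d = 659 Wh = 0.6591 kWh
window air conditioner: 1009 W × 4.02 h × 7 d = 28,393 Wh = 28.39 kWh
Total energy = 0.9786 + 0.9769 + 35.67 + 0.6591 + 28.39 = 66.68 kWh
Cost = 66.68 kWh × $0.203 = $13.54 ≈ $14

$14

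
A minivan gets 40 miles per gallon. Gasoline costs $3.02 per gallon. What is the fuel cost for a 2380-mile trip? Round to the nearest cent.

Fuel = 2380 mi / 40 mpg = 59.5 gal
Cost = 59.5 gal × $3.02/gal = $179.69

$179.69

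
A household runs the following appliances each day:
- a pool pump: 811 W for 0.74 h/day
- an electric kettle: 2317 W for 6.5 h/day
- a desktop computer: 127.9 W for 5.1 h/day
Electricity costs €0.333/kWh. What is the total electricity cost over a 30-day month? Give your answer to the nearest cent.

€162.97

pool pump: 811 W × 0.74 h × 30 d = 18,004 Wh = 18 kWh
electric kettle: 2317 W × 6.5 h × 30 d = 451,815 Wh = 451.8 kWh
desktop computer: 127.9 W × 5.1 h × 30 d = 19,569 Wh = 19.57 kWh
Total energy = 18 + 451.8 + 19.57 = 489.4 kWh
Cost = 489.4 kWh × €0.333 = €162.97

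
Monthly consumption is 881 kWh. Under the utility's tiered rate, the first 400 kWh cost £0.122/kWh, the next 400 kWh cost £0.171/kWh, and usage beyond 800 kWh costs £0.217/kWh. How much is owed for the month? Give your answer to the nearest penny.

£134.78

First 400 kWh × £0.122 = £48.80
Next 400 kWh × £0.171 = £68.40
Remaining 81 kWh × £0.217 = £17.58
Total = £134.78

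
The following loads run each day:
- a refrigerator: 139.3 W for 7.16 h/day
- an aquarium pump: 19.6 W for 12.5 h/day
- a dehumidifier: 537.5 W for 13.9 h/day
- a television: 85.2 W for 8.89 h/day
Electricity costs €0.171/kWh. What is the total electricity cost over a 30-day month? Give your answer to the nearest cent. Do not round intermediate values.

refrigerator: 139.3 W × 7.16 h × 30 d = 29,922 Wh = 29.92 kWh
aquarium pump: 19.6 W × 12.5 h × 30 d = 7,350 Wh = 7.35 kWh
dehumidifier: 537.5 W × 13.9 h × 30 d = 224,138 Wh = 224.1 kWh
television: 85.2 W × 8.89 h × 30 d = 22,723 Wh = 22.72 kWh
Total energy = 29.92 + 7.35 + 224.1 + 22.72 = 284.1 kWh
Cost = 284.1 kWh × €0.171 = €48.59

€48.59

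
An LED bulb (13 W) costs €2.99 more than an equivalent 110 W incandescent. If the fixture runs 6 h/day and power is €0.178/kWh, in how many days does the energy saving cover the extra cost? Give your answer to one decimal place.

Power saved = 110 − 13 = 97 W
Daily energy saved = 97 W × 6 h = 582 Wh = 0.582 kWh
Daily savings = 0.582 × €0.178 = €0.1036
Payback = €2.99 / €0.1036 per day = 28.86 days

28.9 days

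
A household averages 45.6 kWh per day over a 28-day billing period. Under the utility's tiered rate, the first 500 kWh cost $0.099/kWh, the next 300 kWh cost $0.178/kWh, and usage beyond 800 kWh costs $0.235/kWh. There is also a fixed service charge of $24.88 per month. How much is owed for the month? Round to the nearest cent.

$239.83

Usage = 45.6 kWh/day × 28 days = 1276.8 kWh
First 500 kWh × $0.099 = $49.50
Next 300 kWh × $0.178 = $53.40
Remaining 476.8 kWh × $0.235 = $112.05
Energy charge = $214.95; + service $24.88 = $239.83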